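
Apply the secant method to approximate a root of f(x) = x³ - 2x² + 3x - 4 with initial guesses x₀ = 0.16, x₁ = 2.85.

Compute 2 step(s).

f(x) = x³ - 2x² + 3x - 4
x₀ = 0.16, x₁ = 2.85

Secant formula: x_{n+1} = x_n - f(x_n)(x_n - x_{n-1})/(f(x_n) - f(x_{n-1}))

Iteration 1:
  f(0.160000) = -3.567104
  f(2.850000) = 11.454125
  x_2 = 2.850000 - 11.454125×(2.850000 - 0.160000)/(11.454125 - (-3.567104))
       = 0.798797
Iteration 2:
  f(2.850000) = 11.454125
  f(0.798797) = -2.370069
  x_3 = 0.798797 - (-2.370069)×(0.798797 - 2.850000)/(-2.370069 - 11.454125)
       = 1.150462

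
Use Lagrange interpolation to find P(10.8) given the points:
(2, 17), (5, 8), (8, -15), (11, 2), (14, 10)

Lagrange interpolation formula:
P(x) = Σ yᵢ × Lᵢ(x)
where Lᵢ(x) = Π_{j≠i} (x - xⱼ)/(xᵢ - xⱼ)

L_0(10.8) = (10.8 - 5)/(2 - 5) × (10.8 - 8)/(2 - 8) × (10.8 - 11)/(2 - 11) × (10.8 - 14)/(2 - 14) = 0.005347
L_1(10.8) = (10.8 - 2)/(5 - 2) × (10.8 - 8)/(5 - 8) × (10.8 - 11)/(5 - 11) × (10.8 - 14)/(5 - 14) = -0.032448
L_2(10.8) = (10.8 - 2)/(8 - 2) × (10.8 - 5)/(8 - 5) × (10.8 - 11)/(8 - 11) × (10.8 - 14)/(8 - 14) = 0.100820
L_3(10.8) = (10.8 - 2)/(11 - 2) × (10.8 - 5)/(11 - 5) × (10.8 - 8)/(11 - 8) × (10.8 - 14)/(11 - 14) = 0.940984
L_4(10.8) = (10.8 - 2)/(14 - 2) × (10.8 - 5)/(14 - 5) × (10.8 - 8)/(14 - 8) × (10.8 - 11)/(14 - 11) = -0.014703

P(10.8) = 17×L_0(10.8) + 8×L_1(10.8) + (-15)×L_2(10.8) + 2×L_3(10.8) + 10×L_4(10.8)
P(10.8) = 0.053952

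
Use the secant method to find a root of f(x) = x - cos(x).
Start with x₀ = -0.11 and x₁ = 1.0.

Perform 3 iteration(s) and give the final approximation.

f(x) = x - cos(x)
x₀ = -0.11, x₁ = 1.0

Secant formula: x_{n+1} = x_n - f(x_n)(x_n - x_{n-1})/(f(x_n) - f(x_{n-1}))

Iteration 1:
  f(-0.110000) = -1.103956
  f(1.000000) = 0.459698
  x_2 = 1.000000 - 0.459698×(1.000000 - (-0.110000))/(0.459698 - (-1.103956))
       = 0.673672
Iteration 2:
  f(1.000000) = 0.459698
  f(0.673672) = -0.107865
  x_3 = 0.673672 - (-0.107865)×(0.673672 - 1.000000)/(-0.107865 - 0.459698)
       = 0.735690
Iteration 3:
  f(0.673672) = -0.107865
  f(0.735690) = -0.005678
  x_4 = 0.735690 - (-0.005678)×(0.735690 - 0.673672)/(-0.005678 - (-0.107865))
       = 0.739136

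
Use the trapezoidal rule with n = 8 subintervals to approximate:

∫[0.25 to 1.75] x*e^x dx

f(x) = x*e^x
a = 0.25, b = 1.75, n = 8
h = (b - a)/n = 0.187500

Trapezoidal rule: (h/2)[f(x₀) + 2f(x₁) + 2f(x₂) + ... + f(xₙ)]

x_0 = 0.2500, f(x_0) = 0.321006, coefficient = 1
x_1 = 0.4375, f(x_1) = 0.677613, coefficient = 2
x_2 = 0.6250, f(x_2) = 1.167654, coefficient = 2
x_3 = 0.8125, f(x_3) = 1.830997, coefficient = 2
x_4 = 1.0000, f(x_4) = 2.718282, coefficient = 2
x_5 = 1.1875, f(x_5) = 3.893663, coefficient = 2
x_6 = 1.3750, f(x_6) = 5.438230, coefficient = 2
x_7 = 1.5625, f(x_7) = 7.454271, coefficient = 2
x_8 = 1.7500, f(x_8) = 10.070555, coefficient = 1

I ≈ (0.187500/2) × 56.752980 = 5.320592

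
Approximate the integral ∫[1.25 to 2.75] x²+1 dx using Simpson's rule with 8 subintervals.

f(x) = x²+1
a = 1.25, b = 2.75, n = 8
h = (b - a)/n = 0.187500

Simpson's rule: (h/3)[f(x₀) + 4f(x₁) + 2f(x₂) + ... + f(xₙ)]

x_0 = 1.2500, f(x_0) = 2.562500, coefficient = 1
x_1 = 1.4375, f(x_1) = 3.066406, coefficient = 4
x_2 = 1.6250, f(x_2) = 3.640625, coefficient = 2
x_3 = 1.8125, f(x_3) = 4.285156, coefficient = 4
x_4 = 2.0000, f(x_4) = 5.000000, coefficient = 2
x_5 = 2.1875, f(x_5) = 5.785156, coefficient = 4
x_6 = 2.3750, f(x_6) = 6.640625, coefficient = 2
x_7 = 2.5625, f(x_7) = 7.566406, coefficient = 4
x_8 = 2.7500, f(x_8) = 8.562500, coefficient = 1

I ≈ (0.187500/3) × 124.500000 = 7.781250
Exact value: 7.781250
Error: 0.000000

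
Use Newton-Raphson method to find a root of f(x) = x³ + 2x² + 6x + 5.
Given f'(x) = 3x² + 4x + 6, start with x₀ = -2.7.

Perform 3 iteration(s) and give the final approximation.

f(x) = x³ + 2x² + 6x + 5
f'(x) = 3x² + 4x + 6
x₀ = -2.7

Newton-Raphson formula: x_{n+1} = x_n - f(x_n)/f'(x_n)

Iteration 1:
  f(-2.700000) = -16.303000
  f'(-2.700000) = 17.070000
  x_1 = -2.700000 - (-16.303000)/17.070000 = -1.744933
Iteration 2:
  f(-1.744933) = -4.692969
  f'(-1.744933) = 8.154639
  x_2 = -1.744933 - (-4.692969)/8.154639 = -1.169436
Iteration 3:
  f(-1.169436) = -0.880752
  f'(-1.169436) = 5.424997
  x_3 = -1.169436 - (-0.880752)/5.424997 = -1.007085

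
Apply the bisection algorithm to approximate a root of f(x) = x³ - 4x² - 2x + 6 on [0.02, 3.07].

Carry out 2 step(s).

f(x) = x³ - 4x² - 2x + 6
Initial interval: [0.02, 3.07]

Iteration 1:
  c_1 = (0.020000 + 3.070000)/2 = 1.545000
  f(c_1) = f(1.545000) = -2.950146
  f(a) × f(c) < 0, new interval: [0.020000, 1.545000]
Iteration 2:
  c_2 = (0.020000 + 1.545000)/2 = 0.782500
  f(c_2) = f(0.782500) = 2.464905
  f(a) × f(c) ≥ 0, new interval: [0.782500, 1.545000]

After 2 iteration(s), the approximation is c_2 = 0.782500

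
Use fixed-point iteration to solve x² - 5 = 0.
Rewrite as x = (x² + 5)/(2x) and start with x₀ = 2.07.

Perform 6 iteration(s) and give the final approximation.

Equation: x² - 5 = 0
Fixed-point form: x = (x² + 5)/(2x)
x₀ = 2.07

x_1 = g(2.070000) = 2.242729
x_2 = g(2.242729) = 2.236078
x_3 = g(2.236078) = 2.236068
x_4 = g(2.236068) = 2.236068
x_5 = g(2.236068) = 2.236068
x_6 = g(2.236068) = 2.236068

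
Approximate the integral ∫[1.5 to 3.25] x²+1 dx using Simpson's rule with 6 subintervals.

f(x) = x²+1
a = 1.5, b = 3.25, n = 6
h = (b - a)/n = 0.291667

Simpson's rule: (h/3)[f(x₀) + 4f(x₁) + 2f(x₂) + ... + f(xₙ)]

x_0 = 1.5000, f(x_0) = 3.250000, coefficient = 1
x_1 = 1.7917, f(x_1) = 4.210069, coefficient = 4
x_2 = 2.0833, f(x_2) = 5.340278, coefficient = 2
x_3 = 2.3750, f(x_3) = 6.640625, coefficient = 4
x_4 = 2.6667, f(x_4) = 8.111111, coefficient = 2
x_5 = 2.9583, f(x_5) = 9.751736, coefficient = 4
x_6 = 3.2500, f(x_6) = 11.562500, coefficient = 1

I ≈ (0.291667/3) × 124.125000 = 12.067708
Exact value: 12.067708
Error: 0.000000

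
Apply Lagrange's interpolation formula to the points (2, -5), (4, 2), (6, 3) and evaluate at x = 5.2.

Lagrange interpolation formula:
P(x) = Σ yᵢ × Lᵢ(x)
where Lᵢ(x) = Π_{j≠i} (x - xⱼ)/(xᵢ - xⱼ)

L_0(5.2) = (5.2 - 4)/(2 - 4) × (5.2 - 6)/(2 - 6) = -0.120000
L_1(5.2) = (5.2 - 2)/(4 - 2) × (5.2 - 6)/(4 - 6) = 0.640000
L_2(5.2) = (5.2 - 2)/(6 - 2) × (5.2 - 4)/(6 - 4) = 0.480000

P(5.2) = (-5)×L_0(5.2) + 2×L_1(5.2) + 3×L_2(5.2)
P(5.2) = 3.320000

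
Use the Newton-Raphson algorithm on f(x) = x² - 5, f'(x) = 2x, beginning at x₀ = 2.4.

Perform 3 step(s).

f(x) = x² - 5
f'(x) = 2x
x₀ = 2.4

Newton-Raphson formula: x_{n+1} = x_n - f(x_n)/f'(x_n)

Iteration 1:
  f(2.400000) = 0.760000
  f'(2.400000) = 4.800000
  x_1 = 2.400000 - 0.760000/4.800000 = 2.241667
Iteration 2:
  f(2.241667) = 0.025069
  f'(2.241667) = 4.483333
  x_2 = 2.241667 - 0.025069/4.483333 = 2.236075
Iteration 3:
  f(2.236075) = 0.000031
  f'(2.236075) = 4.472150
  x_3 = 2.236075 - 0.000031/4.472150 = 2.236068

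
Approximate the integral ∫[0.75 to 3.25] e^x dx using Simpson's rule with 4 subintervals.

f(x) = e^x
a = 0.75, b = 3.25, n = 4
h = (b - a)/n = 0.625000

Simpson's rule: (h/3)[f(x₀) + 4f(x₁) + 2f(x₂) + ... + f(xₙ)]

x_0 = 0.7500, f(x_0) = 2.117000, coefficient = 1
x_1 = 1.3750, f(x_1) = 3.955077, coefficient = 4
x_2 = 2.0000, f(x_2) = 7.389056, coefficient = 2
x_3 = 2.6250, f(x_3) = 13.804574, coefficient = 4
x_4 = 3.2500, f(x_4) = 25.790340, coefficient = 1

I ≈ (0.625000/3) × 113.724056 = 23.692512
Exact value: 23.673340
Error: 0.019172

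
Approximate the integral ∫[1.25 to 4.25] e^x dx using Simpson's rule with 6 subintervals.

f(x) = e^x
a = 1.25, b = 4.25, n = 6
h = (b - a)/n = 0.500000

Simpson's rule: (h/3)[f(x₀) + 4f(x₁) + 2f(x₂) + ... + f(xₙ)]

x_0 = 1.2500, f(x_0) = 3.490343, coefficient = 1
x_1 = 1.7500, f(x_1) = 5.754603, coefficient = 4
x_2 = 2.2500, f(x_2) = 9.487736, coefficient = 2
x_3 = 2.7500, f(x_3) = 15.642632, coefficient = 4
x_4 = 3.2500, f(x_4) = 25.790340, coefficient = 2
x_5 = 3.7500, f(x_5) = 42.521082, coefficient = 4
x_6 = 4.2500, f(x_6) = 70.105412, coefficient = 1

I ≈ (0.500000/3) × 399.825173 = 66.637529
Exact value: 66.615069
Error: 0.022459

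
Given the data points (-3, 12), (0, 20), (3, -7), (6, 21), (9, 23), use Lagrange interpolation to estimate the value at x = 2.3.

Lagrange interpolation formula:
P(x) = Σ yᵢ × Lᵢ(x)
where Lᵢ(x) = Π_{j≠i} (x - xⱼ)/(xᵢ - xⱼ)

L_0(2.3) = (2.3 - 0)/(-3 - 0) × (2.3 - 3)/(-3 - 3) × (2.3 - 6)/(-3 - 6) × (2.3 - 9)/(-3 - 9) = -0.020531
L_1(2.3) = (2.3 - (-3))/(0 - (-3)) × (2.3 - 3)/(0 - 3) × (2.3 - 6)/(0 - 6) × (2.3 - 9)/(0 - 9) = 0.189241
L_2(2.3) = (2.3 - (-3))/(3 - (-3)) × (2.3 - 0)/(3 - 0) × (2.3 - 6)/(3 - 6) × (2.3 - 9)/(3 - 9) = 0.932685
L_3(2.3) = (2.3 - (-3))/(6 - (-3)) × (2.3 - 0)/(6 - 0) × (2.3 - 3)/(6 - 3) × (2.3 - 9)/(6 - 9) = -0.117636
L_4(2.3) = (2.3 - (-3))/(9 - (-3)) × (2.3 - 0)/(9 - 0) × (2.3 - 3)/(9 - 3) × (2.3 - 6)/(9 - 6) = 0.016241

P(2.3) = 12×L_0(2.3) + 20×L_1(2.3) + (-7)×L_2(2.3) + 21×L_3(2.3) + 23×L_4(2.3)
P(2.3) = -5.087175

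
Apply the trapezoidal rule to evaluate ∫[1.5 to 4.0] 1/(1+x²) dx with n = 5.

f(x) = 1/(1+x²)
a = 1.5, b = 4.0, n = 5
h = (b - a)/n = 0.500000

Trapezoidal rule: (h/2)[f(x₀) + 2f(x₁) + 2f(x₂) + ... + f(xₙ)]

x_0 = 1.5000, f(x_0) = 0.307692, coefficient = 1
x_1 = 2.0000, f(x_1) = 0.200000, coefficient = 2
x_2 = 2.5000, f(x_2) = 0.137931, coefficient = 2
x_3 = 3.0000, f(x_3) = 0.100000, coefficient = 2
x_4 = 3.5000, f(x_4) = 0.075472, coefficient = 2
x_5 = 4.0000, f(x_5) = 0.058824, coefficient = 1

I ≈ (0.500000/2) × 1.393321 = 0.348330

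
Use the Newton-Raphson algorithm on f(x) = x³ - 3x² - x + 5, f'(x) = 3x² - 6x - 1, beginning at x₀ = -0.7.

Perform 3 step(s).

f(x) = x³ - 3x² - x + 5
f'(x) = 3x² - 6x - 1
x₀ = -0.7

Newton-Raphson formula: x_{n+1} = x_n - f(x_n)/f'(x_n)

Iteration 1:
  f(-0.700000) = 3.887000
  f'(-0.700000) = 4.670000
  x_1 = -0.700000 - 3.887000/4.670000 = -1.532334
Iteration 2:
  f(-1.532334) = -4.109802
  f'(-1.532334) = 15.238147
  x_2 = -1.532334 - (-4.109802)/15.238147 = -1.262629
Iteration 3:
  f(-1.262629) = -0.532993
  f'(-1.262629) = 11.358473
  x_3 = -1.262629 - (-0.532993)/11.358473 = -1.215705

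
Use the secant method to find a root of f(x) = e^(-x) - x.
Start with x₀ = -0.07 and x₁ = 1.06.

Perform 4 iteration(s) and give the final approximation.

f(x) = e^(-x) - x
x₀ = -0.07, x₁ = 1.06

Secant formula: x_{n+1} = x_n - f(x_n)(x_n - x_{n-1})/(f(x_n) - f(x_{n-1}))

Iteration 1:
  f(-0.070000) = 1.142508
  f(1.060000) = -0.713544
  x_2 = 1.060000 - (-0.713544)×(1.060000 - (-0.070000))/(-0.713544 - 1.142508)
       = 0.625581
Iteration 2:
  f(1.060000) = -0.713544
  f(0.625581) = -0.090630
  x_3 = 0.625581 - (-0.090630)×(0.625581 - 1.060000)/(-0.090630 - (-0.713544))
       = 0.562375
Iteration 3:
  f(0.625581) = -0.090630
  f(0.562375) = 0.007478
  x_4 = 0.562375 - 0.007478×(0.562375 - 0.625581)/(0.007478 - (-0.090630))
       = 0.567193
Iteration 4:
  f(0.562375) = 0.007478
  f(0.567193) = -0.000078
  x_5 = 0.567193 - (-0.000078)×(0.567193 - 0.562375)/(-0.000078 - 0.007478)
       = 0.567143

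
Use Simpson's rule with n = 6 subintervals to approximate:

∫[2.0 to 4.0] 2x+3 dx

f(x) = 2x+3
a = 2.0, b = 4.0, n = 6
h = (b - a)/n = 0.333333

Simpson's rule: (h/3)[f(x₀) + 4f(x₁) + 2f(x₂) + ... + f(xₙ)]

x_0 = 2.0000, f(x_0) = 7.000000, coefficient = 1
x_1 = 2.3333, f(x_1) = 7.666667, coefficient = 4
x_2 = 2.6667, f(x_2) = 8.333333, coefficient = 2
x_3 = 3.0000, f(x_3) = 9.000000, coefficient = 4
x_4 = 3.3333, f(x_4) = 9.666667, coefficient = 2
x_5 = 3.6667, f(x_5) = 10.333333, coefficient = 4
x_6 = 4.0000, f(x_6) = 11.000000, coefficient = 1

I ≈ (0.333333/3) × 162.000000 = 18.000000
Exact value: 18.000000
Error: 0.000000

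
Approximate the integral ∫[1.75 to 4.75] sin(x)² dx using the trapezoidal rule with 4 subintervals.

f(x) = sin(x)²
a = 1.75, b = 4.75, n = 4
h = (b - a)/n = 0.750000

Trapezoidal rule: (h/2)[f(x₀) + 2f(x₁) + 2f(x₂) + ... + f(xₙ)]

x_0 = 1.7500, f(x_0) = 0.968228, coefficient = 1
x_1 = 2.5000, f(x_1) = 0.358169, coefficient = 2
x_2 = 3.2500, f(x_2) = 0.011706, coefficient = 2
x_3 = 4.0000, f(x_3) = 0.572750, coefficient = 2
x_4 = 4.7500, f(x_4) = 0.998586, coefficient = 1

I ≈ (0.750000/2) × 3.852065 = 1.444524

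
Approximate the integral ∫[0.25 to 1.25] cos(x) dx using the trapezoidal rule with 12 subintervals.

f(x) = cos(x)
a = 0.25, b = 1.25, n = 12
h = (b - a)/n = 0.083333

Trapezoidal rule: (h/2)[f(x₀) + 2f(x₁) + 2f(x₂) + ... + f(xₙ)]

x_0 = 0.2500, f(x_0) = 0.968912, coefficient = 1
x_1 = 0.3333, f(x_1) = 0.944957, coefficient = 2
x_2 = 0.4167, f(x_2) = 0.914443, coefficient = 2
x_3 = 0.5000, f(x_3) = 0.877583, coefficient = 2
x_4 = 0.5833, f(x_4) = 0.834631, coefficient = 2
x_5 = 0.6667, f(x_5) = 0.785887, coefficient = 2
x_6 = 0.7500, f(x_6) = 0.731689, coefficient = 2
x_7 = 0.8333, f(x_7) = 0.672412, coefficient = 2
x_8 = 0.9167, f(x_8) = 0.608469, coefficient = 2
x_9 = 1.0000, f(x_9) = 0.540302, coefficient = 2
x_10 = 1.0833, f(x_10) = 0.468386, coefficient = 2
x_11 = 1.1667, f(x_11) = 0.393219, coefficient = 2
x_12 = 1.2500, f(x_12) = 0.315322, coefficient = 1

I ≈ (0.083333/2) × 16.828191 = 0.701175
Exact value: 0.701581
Error: 0.000406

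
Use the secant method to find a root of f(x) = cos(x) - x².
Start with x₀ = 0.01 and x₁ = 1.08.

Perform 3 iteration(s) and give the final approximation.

f(x) = cos(x) - x²
x₀ = 0.01, x₁ = 1.08

Secant formula: x_{n+1} = x_n - f(x_n)(x_n - x_{n-1})/(f(x_n) - f(x_{n-1}))

Iteration 1:
  f(0.010000) = 0.999850
  f(1.080000) = -0.695072
  x_2 = 1.080000 - (-0.695072)×(1.080000 - 0.010000)/(-0.695072 - 0.999850)
       = 0.641203
Iteration 2:
  f(1.080000) = -0.695072
  f(0.641203) = 0.390236
  x_3 = 0.641203 - 0.390236×(0.641203 - 1.080000)/(0.390236 - (-0.695072))
       = 0.798978
Iteration 3:
  f(0.641203) = 0.390236
  f(0.798978) = 0.059074
  x_4 = 0.798978 - 0.059074×(0.798978 - 0.641203)/(0.059074 - 0.390236)
       = 0.827122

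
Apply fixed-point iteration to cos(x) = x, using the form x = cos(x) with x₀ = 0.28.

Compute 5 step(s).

Equation: cos(x) = x
Fixed-point form: x = cos(x)
x₀ = 0.28

x_1 = g(0.280000) = 0.961055
x_2 = g(0.961055) = 0.572655
x_3 = g(0.572655) = 0.840465
x_4 = g(0.840465) = 0.667116
x_5 = g(0.667116) = 0.785609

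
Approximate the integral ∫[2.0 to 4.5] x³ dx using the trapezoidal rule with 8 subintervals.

f(x) = x³
a = 2.0, b = 4.5, n = 8
h = (b - a)/n = 0.312500

Trapezoidal rule: (h/2)[f(x₀) + 2f(x₁) + 2f(x₂) + ... + f(xₙ)]

x_0 = 2.0000, f(x_0) = 8.000000, coefficient = 1
x_1 = 2.3125, f(x_1) = 12.366455, coefficient = 2
x_2 = 2.6250, f(x_2) = 18.087891, coefficient = 2
x_3 = 2.9375, f(x_3) = 25.347412, coefficient = 2
x_4 = 3.2500, f(x_4) = 34.328125, coefficient = 2
x_5 = 3.5625, f(x_5) = 45.213135, coefficient = 2
x_6 = 3.8750, f(x_6) = 58.185547, coefficient = 2
x_7 = 4.1875, f(x_7) = 73.428467, coefficient = 2
x_8 = 4.5000, f(x_8) = 91.125000, coefficient = 1

I ≈ (0.312500/2) × 633.039062 = 98.912354
Exact value: 98.515625
Error: 0.396729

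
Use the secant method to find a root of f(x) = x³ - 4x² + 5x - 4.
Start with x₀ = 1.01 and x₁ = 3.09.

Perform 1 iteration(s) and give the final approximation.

f(x) = x³ - 4x² + 5x - 4
x₀ = 1.01, x₁ = 3.09

Secant formula: x_{n+1} = x_n - f(x_n)(x_n - x_{n-1})/(f(x_n) - f(x_{n-1}))

Iteration 1:
  f(1.010000) = -2.000099
  f(3.090000) = 2.761229
  x_2 = 3.090000 - 2.761229×(3.090000 - 1.010000)/(2.761229 - (-2.000099))
       = 1.883749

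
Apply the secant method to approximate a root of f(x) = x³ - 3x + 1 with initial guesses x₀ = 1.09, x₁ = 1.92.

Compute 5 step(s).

f(x) = x³ - 3x + 1
x₀ = 1.09, x₁ = 1.92

Secant formula: x_{n+1} = x_n - f(x_n)(x_n - x_{n-1})/(f(x_n) - f(x_{n-1}))

Iteration 1:
  f(1.090000) = -0.974971
  f(1.920000) = 2.317888
  x_2 = 1.920000 - 2.317888×(1.920000 - 1.090000)/(2.317888 - (-0.974971))
       = 1.335752
Iteration 2:
  f(1.920000) = 2.317888
  f(1.335752) = -0.623963
  x_3 = 1.335752 - (-0.623963)×(1.335752 - 1.920000)/(-0.623963 - 2.317888)
       = 1.459670
Iteration 3:
  f(1.335752) = -0.623963
  f(1.459670) = -0.268983
  x_4 = 1.459670 - (-0.268983)×(1.459670 - 1.335752)/(-0.268983 - (-0.623963))
       = 1.553568
Iteration 4:
  f(1.459670) = -0.268983
  f(1.553568) = 0.088948
  x_5 = 1.553568 - 0.088948×(1.553568 - 1.459670)/(0.088948 - (-0.268983))
       = 1.530234
Iteration 5:
  f(1.553568) = 0.088948
  f(1.530234) = -0.007481
  x_6 = 1.530234 - (-0.007481)×(1.530234 - 1.553568)/(-0.007481 - 0.088948)
       = 1.532044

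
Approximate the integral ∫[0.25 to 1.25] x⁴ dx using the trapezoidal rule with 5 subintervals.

f(x) = x⁴
a = 0.25, b = 1.25, n = 5
h = (b - a)/n = 0.200000

Trapezoidal rule: (h/2)[f(x₀) + 2f(x₁) + 2f(x₂) + ... + f(xₙ)]

x_0 = 0.2500, f(x_0) = 0.003906, coefficient = 1
x_1 = 0.4500, f(x_1) = 0.041006, coefficient = 2
x_2 = 0.6500, f(x_2) = 0.178506, coefficient = 2
x_3 = 0.8500, f(x_3) = 0.522006, coefficient = 2
x_4 = 1.0500, f(x_4) = 1.215506, coefficient = 2
x_5 = 1.2500, f(x_5) = 2.441406, coefficient = 1

I ≈ (0.200000/2) × 6.359363 = 0.635936
Exact value: 0.610156
Error: 0.025780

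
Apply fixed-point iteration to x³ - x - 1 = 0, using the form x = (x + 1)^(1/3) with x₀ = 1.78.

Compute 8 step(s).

Equation: x³ - x - 1 = 0
Fixed-point form: x = (x + 1)^(1/3)
x₀ = 1.78

x_1 = g(1.780000) = 1.406096
x_2 = g(1.406096) = 1.339998
x_3 = g(1.339998) = 1.327614
x_4 = g(1.327614) = 1.325268
x_5 = g(1.325268) = 1.324822
x_6 = g(1.324822) = 1.324738
x_7 = g(1.324738) = 1.324722
x_8 = g(1.324722) = 1.324719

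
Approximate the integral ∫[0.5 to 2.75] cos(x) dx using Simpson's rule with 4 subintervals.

f(x) = cos(x)
a = 0.5, b = 2.75, n = 4
h = (b - a)/n = 0.562500

Simpson's rule: (h/3)[f(x₀) + 4f(x₁) + 2f(x₂) + ... + f(xₙ)]

x_0 = 0.5000, f(x_0) = 0.877583, coefficient = 1
x_1 = 1.0625, f(x_1) = 0.486690, coefficient = 4
x_2 = 1.6250, f(x_2) = -0.054177, coefficient = 2
x_3 = 2.1875, f(x_3) = -0.578349, coefficient = 4
x_4 = 2.7500, f(x_4) = -0.924302, coefficient = 1

I ≈ (0.562500/3) × -0.521712 = -0.097821
Exact value: -0.097765
Error: 0.000056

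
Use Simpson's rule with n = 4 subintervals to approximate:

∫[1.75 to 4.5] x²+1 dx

f(x) = x²+1
a = 1.75, b = 4.5, n = 4
h = (b - a)/n = 0.687500

Simpson's rule: (h/3)[f(x₀) + 4f(x₁) + 2f(x₂) + ... + f(xₙ)]

x_0 = 1.7500, f(x_0) = 4.062500, coefficient = 1
x_1 = 2.4375, f(x_1) = 6.941406, coefficient = 4
x_2 = 3.1250, f(x_2) = 10.765625, coefficient = 2
x_3 = 3.8125, f(x_3) = 15.535156, coefficient = 4
x_4 = 4.5000, f(x_4) = 21.250000, coefficient = 1

I ≈ (0.687500/3) × 136.750000 = 31.338542
Exact value: 31.338542
Error: 0.000000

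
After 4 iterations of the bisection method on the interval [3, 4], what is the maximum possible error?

Bisection error bound: |error| ≤ (b-a)/2^n
|error| ≤ (4 - 3)/2^4 = 1/2^4
|error| ≤ 0.0625000000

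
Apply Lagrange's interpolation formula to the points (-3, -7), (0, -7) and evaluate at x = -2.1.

Lagrange interpolation formula:
P(x) = Σ yᵢ × Lᵢ(x)
where Lᵢ(x) = Π_{j≠i} (x - xⱼ)/(xᵢ - xⱼ)

L_0(-2.1) = (-2.1 - 0)/(-3 - 0) = 0.700000
L_1(-2.1) = (-2.1 - (-3))/(0 - (-3)) = 0.300000

P(-2.1) = (-7)×L_0(-2.1) + (-7)×L_1(-2.1)
P(-2.1) = -7.000000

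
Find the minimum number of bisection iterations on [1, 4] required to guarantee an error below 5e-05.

We need (b-a)/2^n ≤ 5e-05
(4 - 1)/2^n ≤ 5e-05
3/2^n ≤ 5e-05
2^n ≥ 60000
n ≥ log₂(60000) = 15.87
n ≥ 16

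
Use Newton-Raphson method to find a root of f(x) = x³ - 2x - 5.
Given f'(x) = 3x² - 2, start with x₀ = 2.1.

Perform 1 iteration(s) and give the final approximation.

f(x) = x³ - 2x - 5
f'(x) = 3x² - 2
x₀ = 2.1

Newton-Raphson formula: x_{n+1} = x_n - f(x_n)/f'(x_n)

Iteration 1:
  f(2.100000) = 0.061000
  f'(2.100000) = 11.230000
  x_1 = 2.100000 - 0.061000/11.230000 = 2.094568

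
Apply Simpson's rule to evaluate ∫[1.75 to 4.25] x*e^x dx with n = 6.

f(x) = x*e^x
a = 1.75, b = 4.25, n = 6
h = (b - a)/n = 0.416667

Simpson's rule: (h/3)[f(x₀) + 4f(x₁) + 2f(x₂) + ... + f(xₙ)]

x_0 = 1.7500, f(x_0) = 10.070555, coefficient = 1
x_1 = 2.1667, f(x_1) = 18.913133, coefficient = 4
x_2 = 2.5833, f(x_2) = 34.206439, coefficient = 2
x_3 = 3.0000, f(x_3) = 60.256611, coefficient = 4
x_4 = 3.4167, f(x_4) = 104.097929, coefficient = 2
x_5 = 3.8333, f(x_5) = 177.162622, coefficient = 4
x_6 = 4.2500, f(x_6) = 297.948002, coefficient = 1

I ≈ (0.416667/3) × 1609.956757 = 223.605105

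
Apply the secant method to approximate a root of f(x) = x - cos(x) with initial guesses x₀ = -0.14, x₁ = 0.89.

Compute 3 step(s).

f(x) = x - cos(x)
x₀ = -0.14, x₁ = 0.89

Secant formula: x_{n+1} = x_n - f(x_n)(x_n - x_{n-1})/(f(x_n) - f(x_{n-1}))

Iteration 1:
  f(-0.140000) = -1.130216
  f(0.890000) = 0.260588
  x_2 = 0.890000 - 0.260588×(0.890000 - (-0.140000))/(0.260588 - (-1.130216))
       = 0.697014
Iteration 2:
  f(0.890000) = 0.260588
  f(0.697014) = -0.069748
  x_3 = 0.697014 - (-0.069748)×(0.697014 - 0.890000)/(-0.069748 - 0.260588)
       = 0.737762
Iteration 3:
  f(0.697014) = -0.069748
  f(0.737762) = -0.002214
  x_4 = 0.737762 - (-0.002214)×(0.737762 - 0.697014)/(-0.002214 - (-0.069748))
       = 0.739098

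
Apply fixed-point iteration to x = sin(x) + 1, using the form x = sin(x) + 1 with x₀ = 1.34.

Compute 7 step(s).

Equation: x = sin(x) + 1
Fixed-point form: x = sin(x) + 1
x₀ = 1.34

x_1 = g(1.340000) = 1.973485
x_2 = g(1.973485) = 1.920011
x_3 = g(1.920011) = 1.939642
x_4 = g(1.939642) = 1.932744
x_5 = g(1.932744) = 1.935209
x_6 = g(1.935209) = 1.934333
x_7 = g(1.934333) = 1.934645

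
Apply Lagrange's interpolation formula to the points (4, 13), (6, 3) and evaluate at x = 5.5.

Lagrange interpolation formula:
P(x) = Σ yᵢ × Lᵢ(x)
where Lᵢ(x) = Π_{j≠i} (x - xⱼ)/(xᵢ - xⱼ)

L_0(5.5) = (5.5 - 6)/(4 - 6) = 0.250000
L_1(5.5) = (5.5 - 4)/(6 - 4) = 0.750000

P(5.5) = 13×L_0(5.5) + 3×L_1(5.5)
P(5.5) = 5.500000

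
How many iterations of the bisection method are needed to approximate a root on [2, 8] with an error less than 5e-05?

We need (b-a)/2^n ≤ 5e-05
(8 - 2)/2^n ≤ 5e-05
6/2^n ≤ 5e-05
2^n ≥ 120000
n ≥ log₂(120000) = 16.87
n ≥ 17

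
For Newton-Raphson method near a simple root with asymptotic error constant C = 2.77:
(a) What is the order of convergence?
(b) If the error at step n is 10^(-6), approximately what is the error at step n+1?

(a) Newton-Raphson has quadratic (order 2) convergence near simple roots.
    This means |e_{n+1}| ≈ C|e_n|².

(b) With |e_n| = 10^(-6) and C = 2.77:
    |e_{n+1}| ≈ 2.77 × (10^(-6))² = 2.77 × 10^(-12)

(a) 2 (quadratic); (b) |e_{n+1}| ≈ 2.770e-12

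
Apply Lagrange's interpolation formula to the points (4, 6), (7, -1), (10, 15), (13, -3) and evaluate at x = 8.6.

Lagrange interpolation formula:
P(x) = Σ yᵢ × Lᵢ(x)
where Lᵢ(x) = Π_{j≠i} (x - xⱼ)/(xᵢ - xⱼ)

L_0(8.6) = (8.6 - 7)/(4 - 7) × (8.6 - 10)/(4 - 10) × (8.6 - 13)/(4 - 13) = -0.060840
L_1(8.6) = (8.6 - 4)/(7 - 4) × (8.6 - 10)/(7 - 10) × (8.6 - 13)/(7 - 13) = 0.524741
L_2(8.6) = (8.6 - 4)/(10 - 4) × (8.6 - 7)/(10 - 7) × (8.6 - 13)/(10 - 13) = 0.599704
L_3(8.6) = (8.6 - 4)/(13 - 4) × (8.6 - 7)/(13 - 7) × (8.6 - 10)/(13 - 10) = -0.063605

P(8.6) = 6×L_0(8.6) + (-1)×L_1(8.6) + 15×L_2(8.6) + (-3)×L_3(8.6)
P(8.6) = 8.296593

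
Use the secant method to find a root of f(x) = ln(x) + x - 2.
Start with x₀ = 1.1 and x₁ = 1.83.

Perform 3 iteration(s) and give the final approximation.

f(x) = ln(x) + x - 2
x₀ = 1.1, x₁ = 1.83

Secant formula: x_{n+1} = x_n - f(x_n)(x_n - x_{n-1})/(f(x_n) - f(x_{n-1}))

Iteration 1:
  f(1.100000) = -0.804690
  f(1.830000) = 0.434316
  x_2 = 1.830000 - 0.434316×(1.830000 - 1.100000)/(0.434316 - (-0.804690))
       = 1.574109
Iteration 2:
  f(1.830000) = 0.434316
  f(1.574109) = 0.027798
  x_3 = 1.574109 - 0.027798×(1.574109 - 1.830000)/(0.027798 - 0.434316)
       = 1.556611
Iteration 3:
  f(1.574109) = 0.027798
  f(1.556611) = -0.000878
  x_4 = 1.556611 - (-0.000878)×(1.556611 - 1.574109)/(-0.000878 - 0.027798)
       = 1.557147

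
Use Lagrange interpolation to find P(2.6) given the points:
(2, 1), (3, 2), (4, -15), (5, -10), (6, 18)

Lagrange interpolation formula:
P(x) = Σ yᵢ × Lᵢ(x)
where Lᵢ(x) = Π_{j≠i} (x - xⱼ)/(xᵢ - xⱼ)

L_0(2.6) = (2.6 - 3)/(2 - 3) × (2.6 - 4)/(2 - 4) × (2.6 - 5)/(2 - 5) × (2.6 - 6)/(2 - 6) = 0.190400
L_1(2.6) = (2.6 - 2)/(3 - 2) × (2.6 - 4)/(3 - 4) × (2.6 - 5)/(3 - 5) × (2.6 - 6)/(3 - 6) = 1.142400
L_2(2.6) = (2.6 - 2)/(4 - 2) × (2.6 - 3)/(4 - 3) × (2.6 - 5)/(4 - 5) × (2.6 - 6)/(4 - 6) = -0.489600
L_3(2.6) = (2.6 - 2)/(5 - 2) × (2.6 - 3)/(5 - 3) × (2.6 - 4)/(5 - 4) × (2.6 - 6)/(5 - 6) = 0.190400
L_4(2.6) = (2.6 - 2)/(6 - 2) × (2.6 - 3)/(6 - 3) × (2.6 - 4)/(6 - 4) × (2.6 - 5)/(6 - 5) = -0.033600

P(2.6) = 1×L_0(2.6) + 2×L_1(2.6) + (-15)×L_2(2.6) + (-10)×L_3(2.6) + 18×L_4(2.6)
P(2.6) = 7.310400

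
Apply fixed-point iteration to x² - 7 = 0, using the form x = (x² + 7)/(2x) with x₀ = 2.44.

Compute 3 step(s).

Equation: x² - 7 = 0
Fixed-point form: x = (x² + 7)/(2x)
x₀ = 2.44

x_1 = g(2.440000) = 2.654426
x_2 = g(2.654426) = 2.645765
x_3 = g(2.645765) = 2.645751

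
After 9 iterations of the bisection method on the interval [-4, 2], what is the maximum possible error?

Bisection error bound: |error| ≤ (b-a)/2^n
|error| ≤ (2 - (-4))/2^9 = 6/2^9
|error| ≤ 0.0117187500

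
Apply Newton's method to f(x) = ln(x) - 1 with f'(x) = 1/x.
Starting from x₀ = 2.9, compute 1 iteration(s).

f(x) = ln(x) - 1
f'(x) = 1/x
x₀ = 2.9

Newton-Raphson formula: x_{n+1} = x_n - f(x_n)/f'(x_n)

Iteration 1:
  f(2.900000) = 0.064711
  f'(2.900000) = 0.344828
  x_1 = 2.900000 - 0.064711/0.344828 = 2.712339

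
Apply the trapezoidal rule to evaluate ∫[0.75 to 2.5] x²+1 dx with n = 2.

f(x) = x²+1
a = 0.75, b = 2.5, n = 2
h = (b - a)/n = 0.875000

Trapezoidal rule: (h/2)[f(x₀) + 2f(x₁) + 2f(x₂) + ... + f(xₙ)]

x_0 = 0.7500, f(x_0) = 1.562500, coefficient = 1
x_1 = 1.6250, f(x_1) = 3.640625, coefficient = 2
x_2 = 2.5000, f(x_2) = 7.250000, coefficient = 1

I ≈ (0.875000/2) × 16.093750 = 7.041016
Exact value: 6.817708
Error: 0.223307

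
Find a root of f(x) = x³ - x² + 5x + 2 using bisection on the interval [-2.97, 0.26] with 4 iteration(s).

f(x) = x³ - x² + 5x + 2
Initial interval: [-2.97, 0.26]

Iteration 1:
  c_1 = (-2.970000 + 0.260000)/2 = -1.355000
  f(c_1) = f(-1.355000) = -9.098839
  f(a) × f(c) ≥ 0, new interval: [-1.355000, 0.260000]
Iteration 2:
  c_2 = (-1.355000 + 0.260000)/2 = -0.547500
  f(c_2) = f(-0.547500) = -1.201373
  f(a) × f(c) ≥ 0, new interval: [-0.547500, 0.260000]
Iteration 3:
  c_3 = (-0.547500 + 0.260000)/2 = -0.143750
  f(c_3) = f(-0.143750) = 1.257615
  f(a) × f(c) < 0, new interval: [-0.547500, -0.143750]
Iteration 4:
  c_4 = (-0.547500 + (-0.143750))/2 = -0.345625
  f(c_4) = f(-0.345625) = 0.111131
  f(a) × f(c) < 0, new interval: [-0.547500, -0.345625]

After 4 iteration(s), the approximation is c_4 = -0.345625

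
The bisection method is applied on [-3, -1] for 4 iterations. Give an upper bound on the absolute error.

Bisection error bound: |error| ≤ (b-a)/2^n
|error| ≤ (-1 - (-3))/2^4 = 2/2^4
|error| ≤ 0.1250000000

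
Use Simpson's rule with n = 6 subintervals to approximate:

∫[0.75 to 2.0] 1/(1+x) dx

f(x) = 1/(1+x)
a = 0.75, b = 2.0, n = 6
h = (b - a)/n = 0.208333

Simpson's rule: (h/3)[f(x₀) + 4f(x₁) + 2f(x₂) + ... + f(xₙ)]

x_0 = 0.7500, f(x_0) = 0.571429, coefficient = 1
x_1 = 0.9583, f(x_1) = 0.510638, coefficient = 4
x_2 = 1.1667, f(x_2) = 0.461538, coefficient = 2
x_3 = 1.3750, f(x_3) = 0.421053, coefficient = 4
x_4 = 1.5833, f(x_4) = 0.387097, coefficient = 2
x_5 = 1.7917, f(x_5) = 0.358209, coefficient = 4
x_6 = 2.0000, f(x_6) = 0.333333, coefficient = 1

I ≈ (0.208333/3) × 7.761632 = 0.539002
Exact value: 0.538997
Error: 0.000006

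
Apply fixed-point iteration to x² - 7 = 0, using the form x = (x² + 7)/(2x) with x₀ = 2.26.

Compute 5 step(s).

Equation: x² - 7 = 0
Fixed-point form: x = (x² + 7)/(2x)
x₀ = 2.26

x_1 = g(2.260000) = 2.678673
x_2 = g(2.678673) = 2.645954
x_3 = g(2.645954) = 2.645751
x_4 = g(2.645751) = 2.645751
x_5 = g(2.645751) = 2.645751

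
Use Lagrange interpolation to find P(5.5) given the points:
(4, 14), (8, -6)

Lagrange interpolation formula:
P(x) = Σ yᵢ × Lᵢ(x)
where Lᵢ(x) = Π_{j≠i} (x - xⱼ)/(xᵢ - xⱼ)

L_0(5.5) = (5.5 - 8)/(4 - 8) = 0.625000
L_1(5.5) = (5.5 - 4)/(8 - 4) = 0.375000

P(5.5) = 14×L_0(5.5) + (-6)×L_1(5.5)
P(5.5) = 6.500000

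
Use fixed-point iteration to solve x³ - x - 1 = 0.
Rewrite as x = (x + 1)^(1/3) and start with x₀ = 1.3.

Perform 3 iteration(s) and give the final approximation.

Equation: x³ - x - 1 = 0
Fixed-point form: x = (x + 1)^(1/3)
x₀ = 1.3

x_1 = g(1.300000) = 1.320006
x_2 = g(1.320006) = 1.323822
x_3 = g(1.323822) = 1.324548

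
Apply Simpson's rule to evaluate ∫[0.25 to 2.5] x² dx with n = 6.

f(x) = x²
a = 0.25, b = 2.5, n = 6
h = (b - a)/n = 0.375000

Simpson's rule: (h/3)[f(x₀) + 4f(x₁) + 2f(x₂) + ... + f(xₙ)]

x_0 = 0.2500, f(x_0) = 0.062500, coefficient = 1
x_1 = 0.6250, f(x_1) = 0.390625, coefficient = 4
x_2 = 1.0000, f(x_2) = 1.000000, coefficient = 2
x_3 = 1.3750, f(x_3) = 1.890625, coefficient = 4
x_4 = 1.7500, f(x_4) = 3.062500, coefficient = 2
x_5 = 2.1250, f(x_5) = 4.515625, coefficient = 4
x_6 = 2.5000, f(x_6) = 6.250000, coefficient = 1

I ≈ (0.375000/3) × 41.625000 = 5.203125
Exact value: 5.203125
Error: 0.000000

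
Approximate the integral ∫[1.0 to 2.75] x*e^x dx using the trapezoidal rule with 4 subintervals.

f(x) = x*e^x
a = 1.0, b = 2.75, n = 4
h = (b - a)/n = 0.437500

Trapezoidal rule: (h/2)[f(x₀) + 2f(x₁) + 2f(x₂) + ... + f(xₙ)]

x_0 = 1.0000, f(x_0) = 2.718282, coefficient = 1
x_1 = 1.4375, f(x_1) = 6.052101, coefficient = 2
x_2 = 1.8750, f(x_2) = 12.226536, coefficient = 2
x_3 = 2.3125, f(x_3) = 23.355423, coefficient = 2
x_4 = 2.7500, f(x_4) = 43.017238, coefficient = 1

I ≈ (0.437500/2) × 129.003639 = 28.219546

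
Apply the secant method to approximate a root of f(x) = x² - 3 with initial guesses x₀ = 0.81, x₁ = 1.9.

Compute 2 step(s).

f(x) = x² - 3
x₀ = 0.81, x₁ = 1.9

Secant formula: x_{n+1} = x_n - f(x_n)(x_n - x_{n-1})/(f(x_n) - f(x_{n-1}))

Iteration 1:
  f(0.810000) = -2.343900
  f(1.900000) = 0.610000
  x_2 = 1.900000 - 0.610000×(1.900000 - 0.810000)/(0.610000 - (-2.343900))
       = 1.674908
Iteration 2:
  f(1.900000) = 0.610000
  f(1.674908) = -0.194684
  x_3 = 1.674908 - (-0.194684)×(1.674908 - 1.900000)/(-0.194684 - 0.610000)
       = 1.729366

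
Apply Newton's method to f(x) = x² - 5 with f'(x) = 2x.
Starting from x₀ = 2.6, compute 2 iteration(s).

f(x) = x² - 5
f'(x) = 2x
x₀ = 2.6

Newton-Raphson formula: x_{n+1} = x_n - f(x_n)/f'(x_n)

Iteration 1:
  f(2.600000) = 1.760000
  f'(2.600000) = 5.200000
  x_1 = 2.600000 - 1.760000/5.200000 = 2.261538
Iteration 2:
  f(2.261538) = 0.114556
  f'(2.261538) = 4.523077
  x_2 = 2.261538 - 0.114556/4.523077 = 2.236211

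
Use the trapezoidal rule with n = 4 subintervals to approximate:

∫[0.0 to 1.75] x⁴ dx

f(x) = x⁴
a = 0.0, b = 1.75, n = 4
h = (b - a)/n = 0.437500

Trapezoidal rule: (h/2)[f(x₀) + 2f(x₁) + 2f(x₂) + ... + f(xₙ)]

x_0 = 0.0000, f(x_0) = 0.000000, coefficient = 1
x_1 = 0.4375, f(x_1) = 0.036636, coefficient = 2
x_2 = 0.8750, f(x_2) = 0.586182, coefficient = 2
x_3 = 1.3125, f(x_3) = 2.967545, coefficient = 2
x_4 = 1.7500, f(x_4) = 9.378906, coefficient = 1

I ≈ (0.437500/2) × 16.559631 = 3.622419
Exact value: 3.282617
Error: 0.339802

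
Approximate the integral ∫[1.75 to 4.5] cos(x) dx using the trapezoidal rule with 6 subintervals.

f(x) = cos(x)
a = 1.75, b = 4.5, n = 6
h = (b - a)/n = 0.458333

Trapezoidal rule: (h/2)[f(x₀) + 2f(x₁) + 2f(x₂) + ... + f(xₙ)]

x_0 = 1.7500, f(x_0) = -0.178246, coefficient = 1
x_1 = 2.2083, f(x_1) = -0.595218, coefficient = 2
x_2 = 2.6667, f(x_2) = -0.889327, coefficient = 2
x_3 = 3.1250, f(x_3) = -0.999862, coefficient = 2
x_4 = 3.5833, f(x_4) = -0.904009, coefficient = 2
x_5 = 4.0417, f(x_5) = -0.621552, coefficient = 2
x_6 = 4.5000, f(x_6) = -0.210796, coefficient = 1

I ≈ (0.458333/2) × -8.408978 = -1.927057
Exact value: -1.961516
Error: 0.034459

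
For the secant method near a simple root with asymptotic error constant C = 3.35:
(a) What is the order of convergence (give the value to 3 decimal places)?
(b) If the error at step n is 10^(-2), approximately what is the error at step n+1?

(a) Secant method has superlinear convergence with order φ = (1+√5)/2 ≈ 1.618.
    This means |e_{n+1}| ≈ C|e_n|^1.618.

(b) With |e_n| = 10^(-2) and C = 3.35:
    |e_{n+1}| ≈ 3.35 × (10^(-2))^1.618 = 3.35 × 10^(-3.24)

(a) ≈ 1.618 (golden ratio); (b) |e_{n+1}| ≈ 1.945e-03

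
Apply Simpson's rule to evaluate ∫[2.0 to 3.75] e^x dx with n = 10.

f(x) = e^x
a = 2.0, b = 3.75, n = 10
h = (b - a)/n = 0.175000

Simpson's rule: (h/3)[f(x₀) + 4f(x₁) + 2f(x₂) + ... + f(xₙ)]

x_0 = 2.0000, f(x_0) = 7.389056, coefficient = 1
x_1 = 2.1750, f(x_1) = 8.802185, coefficient = 4
x_2 = 2.3500, f(x_2) = 10.485570, coefficient = 2
x_3 = 2.5250, f(x_3) = 12.490895, coefficient = 4
x_4 = 2.7000, f(x_4) = 14.879732, coefficient = 2
x_5 = 2.8750, f(x_5) = 17.725424, coefficient = 4
x_6 = 3.0500, f(x_6) = 21.115344, coefficient = 2
x_7 = 3.2250, f(x_7) = 25.153574, coefficient = 4
x_8 = 3.4000, f(x_8) = 29.964100, coefficient = 2
x_9 = 3.5750, f(x_9) = 35.694621, coefficient = 4
x_10 = 3.7500, f(x_10) = 42.521082, coefficient = 1

I ≈ (0.175000/3) × 602.266428 = 35.132208
Exact value: 35.132026
Error: 0.000182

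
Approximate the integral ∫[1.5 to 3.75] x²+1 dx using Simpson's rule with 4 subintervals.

f(x) = x²+1
a = 1.5, b = 3.75, n = 4
h = (b - a)/n = 0.562500

Simpson's rule: (h/3)[f(x₀) + 4f(x₁) + 2f(x₂) + ... + f(xₙ)]

x_0 = 1.5000, f(x_0) = 3.250000, coefficient = 1
x_1 = 2.0625, f(x_1) = 5.253906, coefficient = 4
x_2 = 2.6250, f(x_2) = 7.890625, coefficient = 2
x_3 = 3.1875, f(x_3) = 11.160156, coefficient = 4
x_4 = 3.7500, f(x_4) = 15.062500, coefficient = 1

I ≈ (0.562500/3) × 99.750000 = 18.703125
Exact value: 18.703125
Error: 0.000000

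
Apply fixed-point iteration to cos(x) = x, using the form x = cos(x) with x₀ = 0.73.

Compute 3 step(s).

Equation: cos(x) = x
Fixed-point form: x = cos(x)
x₀ = 0.73

x_1 = g(0.730000) = 0.745174
x_2 = g(0.745174) = 0.734970
x_3 = g(0.734970) = 0.741851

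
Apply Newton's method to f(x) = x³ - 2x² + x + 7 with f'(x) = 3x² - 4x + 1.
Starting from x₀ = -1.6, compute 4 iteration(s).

f(x) = x³ - 2x² + x + 7
f'(x) = 3x² - 4x + 1
x₀ = -1.6

Newton-Raphson formula: x_{n+1} = x_n - f(x_n)/f'(x_n)

Iteration 1:
  f(-1.600000) = -3.816000
  f'(-1.600000) = 15.080000
  x_1 = -1.600000 - (-3.816000)/15.080000 = -1.346950
Iteration 2:
  f(-1.346950) = -0.419231
  f'(-1.346950) = 11.830618
  x_2 = -1.346950 - (-0.419231)/11.830618 = -1.311514
Iteration 3:
  f(-1.311514) = -0.007541
  f'(-1.311514) = 11.406257
  x_3 = -1.311514 - (-0.007541)/11.406257 = -1.310852
Iteration 4:
  f(-1.310852) = -0.000003
  f'(-1.310852) = 11.398412
  x_4 = -1.310852 - (-0.000003)/11.398412 = -1.310852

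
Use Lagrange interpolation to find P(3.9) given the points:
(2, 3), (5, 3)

Lagrange interpolation formula:
P(x) = Σ yᵢ × Lᵢ(x)
where Lᵢ(x) = Π_{j≠i} (x - xⱼ)/(xᵢ - xⱼ)

L_0(3.9) = (3.9 - 5)/(2 - 5) = 0.366667
L_1(3.9) = (3.9 - 2)/(5 - 2) = 0.633333

P(3.9) = 3×L_0(3.9) + 3×L_1(3.9)
P(3.9) = 3.000000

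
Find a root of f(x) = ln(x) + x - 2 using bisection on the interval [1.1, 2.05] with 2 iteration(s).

f(x) = ln(x) + x - 2
Initial interval: [1.1, 2.05]

Iteration 1:
  c_1 = (1.100000 + 2.050000)/2 = 1.575000
  f(c_1) = f(1.575000) = 0.029255
  f(a) × f(c) < 0, new interval: [1.100000, 1.575000]
Iteration 2:
  c_2 = (1.100000 + 1.575000)/2 = 1.337500
  f(c_2) = f(1.337500) = -0.371698
  f(a) × f(c) ≥ 0, new interval: [1.337500, 1.575000]

After 2 iteration(s), the approximation is c_2 = 1.337500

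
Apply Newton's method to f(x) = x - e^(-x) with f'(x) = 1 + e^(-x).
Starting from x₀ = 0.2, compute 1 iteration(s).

f(x) = x - e^(-x)
f'(x) = 1 + e^(-x)
x₀ = 0.2

Newton-Raphson formula: x_{n+1} = x_n - f(x_n)/f'(x_n)

Iteration 1:
  f(0.200000) = -0.618731
  f'(0.200000) = 1.818731
  x_1 = 0.200000 - (-0.618731)/1.818731 = 0.540199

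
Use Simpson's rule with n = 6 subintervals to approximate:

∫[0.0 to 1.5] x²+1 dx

f(x) = x²+1
a = 0.0, b = 1.5, n = 6
h = (b - a)/n = 0.250000

Simpson's rule: (h/3)[f(x₀) + 4f(x₁) + 2f(x₂) + ... + f(xₙ)]

x_0 = 0.0000, f(x_0) = 1.000000, coefficient = 1
x_1 = 0.2500, f(x_1) = 1.062500, coefficient = 4
x_2 = 0.5000, f(x_2) = 1.250000, coefficient = 2
x_3 = 0.7500, f(x_3) = 1.562500, coefficient = 4
x_4 = 1.0000, f(x_4) = 2.000000, coefficient = 2
x_5 = 1.2500, f(x_5) = 2.562500, coefficient = 4
x_6 = 1.5000, f(x_6) = 3.250000, coefficient = 1

I ≈ (0.250000/3) × 31.500000 = 2.625000
Exact value: 2.625000
Error: 0.000000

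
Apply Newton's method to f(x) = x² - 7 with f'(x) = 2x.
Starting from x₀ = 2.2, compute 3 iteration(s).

f(x) = x² - 7
f'(x) = 2x
x₀ = 2.2

Newton-Raphson formula: x_{n+1} = x_n - f(x_n)/f'(x_n)

Iteration 1:
  f(2.200000) = -2.160000
  f'(2.200000) = 4.400000
  x_1 = 2.200000 - (-2.160000)/4.400000 = 2.690909
Iteration 2:
  f(2.690909) = 0.240992
  f'(2.690909) = 5.381818
  x_2 = 2.690909 - 0.240992/5.381818 = 2.646130
Iteration 3:
  f(2.646130) = 0.002005
  f'(2.646130) = 5.292260
  x_3 = 2.646130 - 0.002005/5.292260 = 2.645751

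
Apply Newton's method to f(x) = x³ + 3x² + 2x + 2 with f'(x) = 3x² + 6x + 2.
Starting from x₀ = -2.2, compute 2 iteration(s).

f(x) = x³ + 3x² + 2x + 2
f'(x) = 3x² + 6x + 2
x₀ = -2.2

Newton-Raphson formula: x_{n+1} = x_n - f(x_n)/f'(x_n)

Iteration 1:
  f(-2.200000) = 1.472000
  f'(-2.200000) = 3.320000
  x_1 = -2.200000 - 1.472000/3.320000 = -2.643373
Iteration 2:
  f(-2.643373) = -0.794847
  f'(-2.643373) = 7.102029
  x_2 = -2.643373 - (-0.794847)/7.102029 = -2.531455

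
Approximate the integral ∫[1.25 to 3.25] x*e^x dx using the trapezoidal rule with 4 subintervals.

f(x) = x*e^x
a = 1.25, b = 3.25, n = 4
h = (b - a)/n = 0.500000

Trapezoidal rule: (h/2)[f(x₀) + 2f(x₁) + 2f(x₂) + ... + f(xₙ)]

x_0 = 1.2500, f(x_0) = 4.362929, coefficient = 1
x_1 = 1.7500, f(x_1) = 10.070555, coefficient = 2
x_2 = 2.2500, f(x_2) = 21.347406, coefficient = 2
x_3 = 2.7500, f(x_3) = 43.017238, coefficient = 2
x_4 = 3.2500, f(x_4) = 83.818605, coefficient = 1

I ≈ (0.500000/2) × 237.051929 = 59.262982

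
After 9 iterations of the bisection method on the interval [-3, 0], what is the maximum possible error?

Bisection error bound: |error| ≤ (b-a)/2^n
|error| ≤ (0 - (-3))/2^9 = 3/2^9
|error| ≤ 0.0058593750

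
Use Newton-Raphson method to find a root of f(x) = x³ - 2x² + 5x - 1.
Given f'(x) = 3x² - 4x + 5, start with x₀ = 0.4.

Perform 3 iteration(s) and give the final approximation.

f(x) = x³ - 2x² + 5x - 1
f'(x) = 3x² - 4x + 5
x₀ = 0.4

Newton-Raphson formula: x_{n+1} = x_n - f(x_n)/f'(x_n)

Iteration 1:
  f(0.400000) = 0.744000
  f'(0.400000) = 3.880000
  x_1 = 0.400000 - 0.744000/3.880000 = 0.208247
Iteration 2:
  f(0.208247) = -0.036466
  f'(0.208247) = 4.297111
  x_2 = 0.208247 - (-0.036466)/4.297111 = 0.216734
Iteration 3:
  f(0.216734) = -0.000098
  f'(0.216734) = 4.273986
  x_3 = 0.216734 - (-0.000098)/4.273986 = 0.216757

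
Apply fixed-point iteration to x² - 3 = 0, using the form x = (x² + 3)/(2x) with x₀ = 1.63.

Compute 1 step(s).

Equation: x² - 3 = 0
Fixed-point form: x = (x² + 3)/(2x)
x₀ = 1.63

x_1 = g(1.630000) = 1.735245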